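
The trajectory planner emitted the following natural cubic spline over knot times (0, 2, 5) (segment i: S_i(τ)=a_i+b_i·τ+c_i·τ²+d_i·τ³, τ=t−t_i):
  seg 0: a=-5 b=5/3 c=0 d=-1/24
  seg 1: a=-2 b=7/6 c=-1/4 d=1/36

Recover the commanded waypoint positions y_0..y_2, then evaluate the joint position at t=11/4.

y_0=-5 y_1=-2 y_2=0
S(11/4) = -321/256

y_0 = S_0(0) = a_0 = -5
y_1 = S_1(0) = a_1 = -2
y_2 = S_1(3) = 0
t_q=11/4 is in segment 1 (τ=3/4); S_1(τ)=-321/256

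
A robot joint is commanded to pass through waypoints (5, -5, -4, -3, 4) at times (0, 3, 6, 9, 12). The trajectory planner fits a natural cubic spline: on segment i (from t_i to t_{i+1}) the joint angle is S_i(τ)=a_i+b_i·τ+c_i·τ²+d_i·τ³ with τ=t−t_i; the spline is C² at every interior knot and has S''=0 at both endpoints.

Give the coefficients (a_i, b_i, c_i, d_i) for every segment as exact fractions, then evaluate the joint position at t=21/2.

Δ: Δ0=-10/3, Δ1=1/3, Δ2=1/3, Δ3=7/3
row 1: diag=12, rhs=22; c'=1/4, d'=11/6
row 2: denom=12−3·1/4=45/4; d'=(0−3·11/6)/(45/4)=-22/45
row 3: denom=12−3·4/15=56/5; d'=(12−3·-22/45)/(56/5)=101/84
back: M3=101/84
back: M2=-22/45−4/15·101/84=-17/21
back: M1=11/6−1/4·-17/21=57/28
M: M0=0, M1=57/28, M2=-17/21, M3=101/84, M4=0
seg 0: a=5, c=M0/2=0, d=(M1−M0)/(6·3)=19/168, b=Δ0−h0·(2M0+M1)/6=-731/168
seg 1: a=-5, c=M1/2=57/56, d=(M2−M1)/(6·3)=-239/1512, b=Δ1−h1·(2M1+M2)/6=-109/84
seg 2: a=-4, c=M2/2=-17/42, d=(M3−M2)/(6·3)=169/1512, b=Δ2−h2·(2M2+M3)/6=13/24
seg 3: a=-3, c=M3/2=101/168, d=(M4−M3)/(6·3)=-101/1512, b=Δ3−h3·(2M3+M4)/6=95/84
t_q=21/2 → seg 3, τ=3/2; S=-3+95/84·τ+101/168·τ²+-101/1512·τ³=-79/448

  seg 0: a=5 b=-731/168 c=0 d=19/168
  seg 1: a=-5 b=-109/84 c=57/56 d=-239/1512
  seg 2: a=-4 b=13/24 c=-17/42 d=169/1512
  seg 3: a=-3 b=95/84 c=101/168 d=-101/1512
S(21/2) = -79/448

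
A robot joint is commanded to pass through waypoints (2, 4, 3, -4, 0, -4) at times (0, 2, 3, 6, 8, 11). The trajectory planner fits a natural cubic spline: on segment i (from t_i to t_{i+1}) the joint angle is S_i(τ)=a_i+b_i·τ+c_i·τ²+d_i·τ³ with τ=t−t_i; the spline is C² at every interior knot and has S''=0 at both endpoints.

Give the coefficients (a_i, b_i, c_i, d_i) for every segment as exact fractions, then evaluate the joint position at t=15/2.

  seg 0: a=2 b=1532/993 c=0 d=-539/3972
  seg 1: a=4 b=-85/993 c=-539/662 d=-199/1986
  seg 2: a=3 b=-4001/1986 c=-369/331 d=2003/5958
  seg 3: a=-4 b=371/993 c=1265/662 d=-545/993
  seg 4: a=0 b=1421/993 c=-915/662 d=305/1986
S(15/2) = -657/662

Δ: Δ0=1, Δ1=-1, Δ2=-7/3, Δ3=2, Δ4=-4/3
row 1: diag=6, rhs=-12; c'=1/6, d'=-2
row 2: denom=8−1·1/6=47/6; d'=(-8−1·-2)/(47/6)=-36/47
row 3: denom=10−3·18/47=416/47; d'=(26−3·-36/47)/(416/47)=665/208
row 4: denom=10−2·47/208=993/104; d'=(-20−2·665/208)/(993/104)=-915/331
back: M4=-915/331
back: M3=665/208−47/208·-915/331=1265/331
back: M2=-36/47−18/47·1265/331=-738/331
back: M1=-2−1/6·-738/331=-539/331
M: M0=0, M1=-539/331, M2=-738/331, M3=1265/331, M4=-915/331, M5=0
seg 0: a=2, c=M0/2=0, d=(M1−M0)/(6·2)=-539/3972, b=Δ0−h0·(2M0+M1)/6=1532/993
seg 1: a=4, c=M1/2=-539/662, d=(M2−M1)/(6·1)=-199/1986, b=Δ1−h1·(2M1+M2)/6=-85/993
seg 2: a=3, c=M2/2=-369/331, d=(M3−M2)/(6·3)=2003/5958, b=Δ2−h2·(2M2+M3)/6=-4001/1986
seg 3: a=-4, c=M3/2=1265/662, d=(M4−M3)/(6·2)=-545/993, b=Δ3−h3·(2M3+M4)/6=371/993
seg 4: a=0, c=M4/2=-915/662, d=(M5−M4)/(6·3)=305/1986, b=Δ4−h4·(2M4+M5)/6=1421/993
t_q=15/2 → seg 3, τ=3/2; S=-4+371/993·τ+1265/662·τ²+-545/993·τ³=-657/662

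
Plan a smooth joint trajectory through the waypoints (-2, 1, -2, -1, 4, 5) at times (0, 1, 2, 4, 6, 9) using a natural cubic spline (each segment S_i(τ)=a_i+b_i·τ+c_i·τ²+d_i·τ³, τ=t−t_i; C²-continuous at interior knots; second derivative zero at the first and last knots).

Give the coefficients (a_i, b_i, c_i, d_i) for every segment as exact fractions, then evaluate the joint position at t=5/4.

Δ: Δ0=3, Δ1=-3, Δ2=1/2, Δ3=5/2, Δ4=1/3
row 1: diag=4, rhs=-36; c'=1/4, d'=-9
row 2: denom=6−1·1/4=23/4; d'=(21−1·-9)/(23/4)=120/23
row 3: denom=8−2·8/23=168/23; d'=(12−2·120/23)/(168/23)=3/14
row 4: denom=10−2·23/84=397/42; d'=(-13−2·3/14)/(397/42)=-564/397
back: M4=-564/397
back: M3=3/14−23/84·-564/397=479/794
back: M2=120/23−8/23·479/794=1988/397
back: M1=-9−1/4·1988/397=-4070/397
M: M0=0, M1=-4070/397, M2=1988/397, M3=479/794, M4=-564/397, M5=0
seg 0: a=-2, c=M0/2=0, d=(M1−M0)/(6·1)=-2035/1191, b=Δ0−h0·(2M0+M1)/6=5608/1191
seg 1: a=1, c=M1/2=-2035/397, d=(M2−M1)/(6·1)=3029/1191, b=Δ1−h1·(2M1+M2)/6=-497/1191
seg 2: a=-2, c=M2/2=994/397, d=(M3−M2)/(6·2)=-3497/9528, b=Δ2−h2·(2M2+M3)/6=-3620/1191
seg 3: a=-1, c=M3/2=479/1588, d=(M4−M3)/(6·2)=-1607/9528, b=Δ3−h3·(2M3+M4)/6=6125/2382
seg 4: a=4, c=M4/2=-282/397, d=(M5−M4)/(6·3)=94/1191, b=Δ4−h4·(2M4+M5)/6=2089/1191
t_q=5/4 → seg 1, τ=1/4; S=1+-497/1191·τ+-2035/397·τ²+3029/1191·τ³=15627/25408

  seg 0: a=-2 b=5608/1191 c=0 d=-2035/1191
  seg 1: a=1 b=-497/1191 c=-2035/397 d=3029/1191
  seg 2: a=-2 b=-3620/1191 c=994/397 d=-3497/9528
  seg 3: a=-1 b=6125/2382 c=479/1588 d=-1607/9528
  seg 4: a=4 b=2089/1191 c=-282/397 d=94/1191
S(5/4) = 15627/25408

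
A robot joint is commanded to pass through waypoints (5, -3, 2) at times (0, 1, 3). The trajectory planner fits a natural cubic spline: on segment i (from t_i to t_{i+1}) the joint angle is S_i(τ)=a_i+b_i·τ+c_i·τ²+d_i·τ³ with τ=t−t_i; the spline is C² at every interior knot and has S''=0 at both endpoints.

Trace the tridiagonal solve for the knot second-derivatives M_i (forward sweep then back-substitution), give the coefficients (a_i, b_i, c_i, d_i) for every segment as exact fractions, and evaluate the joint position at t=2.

  seg 0: a=5 b=-39/4 c=0 d=7/4
  seg 1: a=-3 b=-9/2 c=21/4 d=-7/8
S(2) = -25/8

Δ: Δ0=-8, Δ1=5/2
row 1: diag=6, rhs=63; c'=1/3, d'=21/2
back: M1=21/2
M: M0=0, M1=21/2, M2=0
seg 0: a=5, c=M0/2=0, d=(M1−M0)/(6·1)=7/4, b=Δ0−h0·(2M0+M1)/6=-39/4
seg 1: a=-3, c=M1/2=21/4, d=(M2−M1)/(6·2)=-7/8, b=Δ1−h1·(2M1+M2)/6=-9/2
t_q=2 → seg 1, τ=1; S=-3+-9/2·τ+21/4·τ²+-7/8·τ³=-25/8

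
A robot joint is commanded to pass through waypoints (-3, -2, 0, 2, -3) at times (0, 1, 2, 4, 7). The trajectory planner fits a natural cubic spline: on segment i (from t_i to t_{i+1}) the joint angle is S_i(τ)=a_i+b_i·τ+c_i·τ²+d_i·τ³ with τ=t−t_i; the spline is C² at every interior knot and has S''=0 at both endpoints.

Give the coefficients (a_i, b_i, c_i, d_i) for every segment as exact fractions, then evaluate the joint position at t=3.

Δ: Δ0=1, Δ1=2, Δ2=1, Δ3=-5/3
row 1: diag=4, rhs=6; c'=1/4, d'=3/2
row 2: denom=6−1·1/4=23/4; d'=(-6−1·3/2)/(23/4)=-30/23
row 3: denom=10−2·8/23=214/23; d'=(-16−2·-30/23)/(214/23)=-154/107
back: M3=-154/107
back: M2=-30/23−8/23·-154/107=-86/107
back: M1=3/2−1/4·-86/107=182/107
M: M0=0, M1=182/107, M2=-86/107, M3=-154/107, M4=0
seg 0: a=-3, c=M0/2=0, d=(M1−M0)/(6·1)=91/321, b=Δ0−h0·(2M0+M1)/6=230/321
seg 1: a=-2, c=M1/2=91/107, d=(M2−M1)/(6·1)=-134/321, b=Δ1−h1·(2M1+M2)/6=503/321
seg 2: a=0, c=M2/2=-43/107, d=(M3−M2)/(6·2)=-17/321, b=Δ2−h2·(2M2+M3)/6=647/321
seg 3: a=2, c=M3/2=-77/107, d=(M4−M3)/(6·3)=77/963, b=Δ3−h3·(2M3+M4)/6=-73/321
t_q=3 → seg 2, τ=1; S=0+647/321·τ+-43/107·τ²+-17/321·τ³=167/107

  seg 0: a=-3 b=230/321 c=0 d=91/321
  seg 1: a=-2 b=503/321 c=91/107 d=-134/321
  seg 2: a=0 b=647/321 c=-43/107 d=-17/321
  seg 3: a=2 b=-73/321 c=-77/107 d=77/963
S(3) = 167/107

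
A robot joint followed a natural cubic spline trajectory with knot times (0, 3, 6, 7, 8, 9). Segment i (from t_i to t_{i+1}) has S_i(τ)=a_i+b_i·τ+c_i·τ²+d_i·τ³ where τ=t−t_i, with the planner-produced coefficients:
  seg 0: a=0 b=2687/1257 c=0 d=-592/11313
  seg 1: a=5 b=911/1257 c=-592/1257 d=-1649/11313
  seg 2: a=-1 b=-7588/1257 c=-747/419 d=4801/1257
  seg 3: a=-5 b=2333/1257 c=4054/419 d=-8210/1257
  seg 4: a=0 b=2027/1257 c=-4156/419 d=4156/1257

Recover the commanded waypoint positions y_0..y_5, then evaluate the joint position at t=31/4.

y_0 = S_0(0) = a_0 = 0
y_1 = S_1(0) = a_1 = 5
y_2 = S_2(0) = a_2 = -1
y_3 = S_3(0) = a_3 = -5
y_4 = S_4(0) = a_4 = 0
y_5 = S_4(1) = -5
t_q=31/4 is in segment 3 (τ=3/4); S_3(τ)=-12349/13408

y_0=0 y_1=5 y_2=-1 y_3=-5 y_4=0 y_5=-5
S(31/4) = -12349/13408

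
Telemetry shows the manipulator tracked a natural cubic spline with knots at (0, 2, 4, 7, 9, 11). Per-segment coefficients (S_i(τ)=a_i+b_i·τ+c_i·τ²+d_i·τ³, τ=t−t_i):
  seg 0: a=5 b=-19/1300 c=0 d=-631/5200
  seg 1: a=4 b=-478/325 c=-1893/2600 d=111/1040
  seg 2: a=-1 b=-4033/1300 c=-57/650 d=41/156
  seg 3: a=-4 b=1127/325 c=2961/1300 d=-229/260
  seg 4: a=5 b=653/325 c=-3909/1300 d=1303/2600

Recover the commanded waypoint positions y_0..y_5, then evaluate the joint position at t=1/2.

y_0 = S_0(0) = a_0 = 5
y_1 = S_1(0) = a_1 = 4
y_2 = S_2(0) = a_2 = -1
y_3 = S_3(0) = a_3 = -4
y_4 = S_4(0) = a_4 = 5
y_5 = S_4(2) = 1
t_q=1/2 is in segment 0 (τ=1/2); S_0(τ)=41413/8320

y_0=5 y_1=4 y_2=-1 y_3=-4 y_4=5 y_5=1
S(1/2) = 41413/8320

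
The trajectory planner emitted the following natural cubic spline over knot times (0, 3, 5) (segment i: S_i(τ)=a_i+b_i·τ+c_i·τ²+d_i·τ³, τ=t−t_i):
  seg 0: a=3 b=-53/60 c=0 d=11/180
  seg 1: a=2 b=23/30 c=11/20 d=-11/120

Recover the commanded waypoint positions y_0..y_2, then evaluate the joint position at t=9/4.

y_0=3 y_1=2 y_2=5
S(9/4) = 2187/1280

y_0 = S_0(0) = a_0 = 3
y_1 = S_1(0) = a_1 = 2
y_2 = S_1(2) = 5
t_q=9/4 is in segment 0 (τ=9/4); S_0(τ)=2187/1280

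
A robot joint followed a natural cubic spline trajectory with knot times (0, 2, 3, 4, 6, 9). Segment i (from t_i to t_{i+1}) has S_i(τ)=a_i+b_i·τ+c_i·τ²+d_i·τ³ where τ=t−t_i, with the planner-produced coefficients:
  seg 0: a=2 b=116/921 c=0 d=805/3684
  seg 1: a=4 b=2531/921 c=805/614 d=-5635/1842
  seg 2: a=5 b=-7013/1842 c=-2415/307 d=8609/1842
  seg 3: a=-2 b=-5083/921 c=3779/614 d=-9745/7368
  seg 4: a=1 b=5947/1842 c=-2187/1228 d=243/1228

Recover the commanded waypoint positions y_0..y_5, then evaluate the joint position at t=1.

y_0 = S_0(0) = a_0 = 2
y_1 = S_1(0) = a_1 = 4
y_2 = S_2(0) = a_2 = 5
y_3 = S_3(0) = a_3 = -2
y_4 = S_4(0) = a_4 = 1
y_5 = S_4(3) = 0
t_q=1 is in segment 0 (τ=1); S_0(τ)=2879/1228

y_0=2 y_1=4 y_2=5 y_3=-2 y_4=1 y_5=0
S(1) = 2879/1228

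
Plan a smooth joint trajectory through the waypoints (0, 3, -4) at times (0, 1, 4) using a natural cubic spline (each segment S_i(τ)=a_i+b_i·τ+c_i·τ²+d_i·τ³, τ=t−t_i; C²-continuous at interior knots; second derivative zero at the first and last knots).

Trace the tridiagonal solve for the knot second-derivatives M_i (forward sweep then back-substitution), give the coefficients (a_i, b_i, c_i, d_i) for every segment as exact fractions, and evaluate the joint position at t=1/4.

Δ: Δ0=3, Δ1=-7/3
row 1: diag=8, rhs=-32; c'=3/8, d'=-4
back: M1=-4
M: M0=0, M1=-4, M2=0
seg 0: a=0, c=M0/2=0, d=(M1−M0)/(6·1)=-2/3, b=Δ0−h0·(2M0+M1)/6=11/3
seg 1: a=3, c=M1/2=-2, d=(M2−M1)/(6·3)=2/9, b=Δ1−h1·(2M1+M2)/6=5/3
t_q=1/4 → seg 0, τ=1/4; S=0+11/3·τ+0·τ²+-2/3·τ³=29/32

  seg 0: a=0 b=11/3 c=0 d=-2/3
  seg 1: a=3 b=5/3 c=-2 d=2/9
S(1/4) = 29/32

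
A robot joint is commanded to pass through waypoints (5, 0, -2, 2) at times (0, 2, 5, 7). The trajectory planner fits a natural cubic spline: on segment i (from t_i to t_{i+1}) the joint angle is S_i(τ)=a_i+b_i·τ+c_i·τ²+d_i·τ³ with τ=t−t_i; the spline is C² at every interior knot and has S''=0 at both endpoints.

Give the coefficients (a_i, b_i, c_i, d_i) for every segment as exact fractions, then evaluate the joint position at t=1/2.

Δ: Δ0=-5/2, Δ1=-2/3, Δ2=2
row 1: diag=10, rhs=11; c'=3/10, d'=11/10
row 2: denom=10−3·3/10=91/10; d'=(16−3·11/10)/(91/10)=127/91
back: M2=127/91
back: M1=11/10−3/10·127/91=62/91
M: M0=0, M1=62/91, M2=127/91, M3=0
seg 0: a=5, c=M0/2=0, d=(M1−M0)/(6·2)=31/546, b=Δ0−h0·(2M0+M1)/6=-1489/546
seg 1: a=0, c=M1/2=31/91, d=(M2−M1)/(6·3)=5/126, b=Δ1−h1·(2M1+M2)/6=-1117/546
seg 2: a=-2, c=M2/2=127/182, d=(M3−M2)/(6·2)=-127/1092, b=Δ2−h2·(2M2+M3)/6=292/273
t_q=1/2 → seg 0, τ=1/2; S=5+-1489/546·τ+0·τ²+31/546·τ³=5305/1456

  seg 0: a=5 b=-1489/546 c=0 d=31/546
  seg 1: a=0 b=-1117/546 c=31/91 d=5/126
  seg 2: a=-2 b=292/273 c=127/182 d=-127/1092
S(1/2) = 5305/1456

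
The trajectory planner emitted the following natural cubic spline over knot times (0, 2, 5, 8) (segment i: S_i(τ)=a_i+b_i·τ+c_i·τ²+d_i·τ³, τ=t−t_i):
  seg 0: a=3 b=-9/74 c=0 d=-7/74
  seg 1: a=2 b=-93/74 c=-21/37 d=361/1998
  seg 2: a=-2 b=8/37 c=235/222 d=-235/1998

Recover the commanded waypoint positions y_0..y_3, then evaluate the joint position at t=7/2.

y_0=3 y_1=2 y_2=-2 y_3=5
S(7/2) = -327/592

y_0 = S_0(0) = a_0 = 3
y_1 = S_1(0) = a_1 = 2
y_2 = S_2(0) = a_2 = -2
y_3 = S_2(3) = 5
t_q=7/2 is in segment 1 (τ=3/2); S_1(τ)=-327/592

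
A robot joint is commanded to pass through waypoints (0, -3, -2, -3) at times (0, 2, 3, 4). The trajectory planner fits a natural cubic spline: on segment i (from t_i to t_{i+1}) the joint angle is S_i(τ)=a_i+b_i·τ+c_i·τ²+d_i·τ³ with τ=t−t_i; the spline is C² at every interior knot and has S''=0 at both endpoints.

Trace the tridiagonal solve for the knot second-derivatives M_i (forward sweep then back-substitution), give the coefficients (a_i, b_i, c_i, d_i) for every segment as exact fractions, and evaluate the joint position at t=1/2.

  seg 0: a=0 b=-117/46 c=0 d=6/23
  seg 1: a=-3 b=27/46 c=36/23 d=-53/46
  seg 2: a=-2 b=6/23 c=-87/46 d=29/46
S(1/2) = -57/46

Δ: Δ0=-3/2, Δ1=1, Δ2=-1
row 1: diag=6, rhs=15; c'=1/6, d'=5/2
row 2: denom=4−1·1/6=23/6; d'=(-12−1·5/2)/(23/6)=-87/23
back: M2=-87/23
back: M1=5/2−1/6·-87/23=72/23
M: M0=0, M1=72/23, M2=-87/23, M3=0
seg 0: a=0, c=M0/2=0, d=(M1−M0)/(6·2)=6/23, b=Δ0−h0·(2M0+M1)/6=-117/46
seg 1: a=-3, c=M1/2=36/23, d=(M2−M1)/(6·1)=-53/46, b=Δ1−h1·(2M1+M2)/6=27/46
seg 2: a=-2, c=M2/2=-87/46, d=(M3−M2)/(6·1)=29/46, b=Δ2−h2·(2M2+M3)/6=6/23
t_q=1/2 → seg 0, τ=1/2; S=0+-117/46·τ+0·τ²+6/23·τ³=-57/46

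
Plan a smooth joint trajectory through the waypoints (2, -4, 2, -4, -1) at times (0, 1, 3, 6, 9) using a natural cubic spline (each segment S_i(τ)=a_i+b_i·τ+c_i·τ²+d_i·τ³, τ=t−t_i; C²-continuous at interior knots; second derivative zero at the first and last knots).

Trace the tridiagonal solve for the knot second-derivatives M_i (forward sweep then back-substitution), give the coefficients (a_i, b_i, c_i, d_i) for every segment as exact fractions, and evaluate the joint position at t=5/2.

Δ: Δ0=-6, Δ1=3, Δ2=-2, Δ3=1
row 1: diag=6, rhs=54; c'=1/3, d'=9
row 2: denom=10−2·1/3=28/3; d'=(-30−2·9)/(28/3)=-36/7
row 3: denom=12−3·9/28=309/28; d'=(18−3·-36/7)/(309/28)=312/103
back: M3=312/103
back: M2=-36/7−9/28·312/103=-630/103
back: M1=9−1/3·-630/103=1137/103
M: M0=0, M1=1137/103, M2=-630/103, M3=312/103, M4=0
seg 0: a=2, c=M0/2=0, d=(M1−M0)/(6·1)=379/206, b=Δ0−h0·(2M0+M1)/6=-1615/206
seg 1: a=-4, c=M1/2=1137/206, d=(M2−M1)/(6·2)=-589/412, b=Δ1−h1·(2M1+M2)/6=-239/103
seg 2: a=2, c=M2/2=-315/103, d=(M3−M2)/(6·3)=157/309, b=Δ2−h2·(2M2+M3)/6=268/103
seg 3: a=-4, c=M3/2=156/103, d=(M4−M3)/(6·3)=-52/309, b=Δ3−h3·(2M3+M4)/6=-209/103
t_q=5/2 → seg 1, τ=3/2; S=-4+-239/103·τ+1137/206·τ²+-589/412·τ³=373/3296

  seg 0: a=2 b=-1615/206 c=0 d=379/206
  seg 1: a=-4 b=-239/103 c=1137/206 d=-589/412
  seg 2: a=2 b=268/103 c=-315/103 d=157/309
  seg 3: a=-4 b=-209/103 c=156/103 d=-52/309
S(5/2) = 373/3296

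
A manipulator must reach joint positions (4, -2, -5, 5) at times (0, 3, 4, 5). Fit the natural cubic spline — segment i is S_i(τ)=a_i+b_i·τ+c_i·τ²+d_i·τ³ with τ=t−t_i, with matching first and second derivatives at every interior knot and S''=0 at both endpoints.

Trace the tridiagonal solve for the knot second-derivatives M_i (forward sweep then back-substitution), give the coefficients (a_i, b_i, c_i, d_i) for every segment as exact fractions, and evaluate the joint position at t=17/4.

  seg 0: a=4 b=-11/31 c=0 d=-17/93
  seg 1: a=-2 b=-164/31 c=-51/31 d=122/31
  seg 2: a=-5 b=100/31 c=315/31 d=-105/31
S(17/4) = -7165/1984

Δ: Δ0=-2, Δ1=-3, Δ2=10
row 1: diag=8, rhs=-6; c'=1/8, d'=-3/4
row 2: denom=4−1·1/8=31/8; d'=(78−1·-3/4)/(31/8)=630/31
back: M2=630/31
back: M1=-3/4−1/8·630/31=-102/31
M: M0=0, M1=-102/31, M2=630/31, M3=0
seg 0: a=4, c=M0/2=0, d=(M1−M0)/(6·3)=-17/93, b=Δ0−h0·(2M0+M1)/6=-11/31
seg 1: a=-2, c=M1/2=-51/31, d=(M2−M1)/(6·1)=122/31, b=Δ1−h1·(2M1+M2)/6=-164/31
seg 2: a=-5, c=M2/2=315/31, d=(M3−M2)/(6·1)=-105/31, b=Δ2−h2·(2M2+M3)/6=100/31
t_q=17/4 → seg 2, τ=1/4; S=-5+100/31·τ+315/31·τ²+-105/31·τ³=-7165/1984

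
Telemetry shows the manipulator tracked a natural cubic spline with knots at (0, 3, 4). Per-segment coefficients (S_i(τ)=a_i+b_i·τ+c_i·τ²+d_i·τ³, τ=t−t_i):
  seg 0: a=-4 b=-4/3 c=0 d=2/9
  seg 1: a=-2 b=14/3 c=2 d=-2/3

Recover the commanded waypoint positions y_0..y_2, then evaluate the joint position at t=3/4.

y_0 = S_0(0) = a_0 = -4
y_1 = S_1(0) = a_1 = -2
y_2 = S_1(1) = 4
t_q=3/4 is in segment 0 (τ=3/4); S_0(τ)=-157/32

y_0=-4 y_1=-2 y_2=4
S(3/4) = -157/32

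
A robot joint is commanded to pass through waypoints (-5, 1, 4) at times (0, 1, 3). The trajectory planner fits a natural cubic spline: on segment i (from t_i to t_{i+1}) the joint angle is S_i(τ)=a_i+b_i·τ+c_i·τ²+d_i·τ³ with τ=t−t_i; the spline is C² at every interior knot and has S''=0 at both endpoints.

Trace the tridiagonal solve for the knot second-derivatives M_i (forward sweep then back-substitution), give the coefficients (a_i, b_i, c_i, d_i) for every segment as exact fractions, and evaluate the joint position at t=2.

Δ: Δ0=6, Δ1=3/2
row 1: diag=6, rhs=-27; c'=1/3, d'=-9/2
back: M1=-9/2
M: M0=0, M1=-9/2, M2=0
seg 0: a=-5, c=M0/2=0, d=(M1−M0)/(6·1)=-3/4, b=Δ0−h0·(2M0+M1)/6=27/4
seg 1: a=1, c=M1/2=-9/4, d=(M2−M1)/(6·2)=3/8, b=Δ1−h1·(2M1+M2)/6=9/2
t_q=2 → seg 1, τ=1; S=1+9/2·τ+-9/4·τ²+3/8·τ³=29/8

  seg 0: a=-5 b=27/4 c=0 d=-3/4
  seg 1: a=1 b=9/2 c=-9/4 d=3/8
S(2) = 29/8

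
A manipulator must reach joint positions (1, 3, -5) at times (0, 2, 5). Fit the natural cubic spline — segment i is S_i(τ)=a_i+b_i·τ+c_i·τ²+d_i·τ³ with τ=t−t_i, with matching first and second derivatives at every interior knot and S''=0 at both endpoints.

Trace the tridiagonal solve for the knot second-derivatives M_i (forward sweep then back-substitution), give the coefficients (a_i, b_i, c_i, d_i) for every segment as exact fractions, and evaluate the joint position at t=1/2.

  seg 0: a=1 b=26/15 c=0 d=-11/60
  seg 1: a=3 b=-7/15 c=-11/10 d=11/90
S(1/2) = 59/32

Δ: Δ0=1, Δ1=-8/3
row 1: diag=10, rhs=-22; c'=3/10, d'=-11/5
back: M1=-11/5
M: M0=0, M1=-11/5, M2=0
seg 0: a=1, c=M0/2=0, d=(M1−M0)/(6·2)=-11/60, b=Δ0−h0·(2M0+M1)/6=26/15
seg 1: a=3, c=M1/2=-11/10, d=(M2−M1)/(6·3)=11/90, b=Δ1−h1·(2M1+M2)/6=-7/15
t_q=1/2 → seg 0, τ=1/2; S=1+26/15·τ+0·τ²+-11/60·τ³=59/32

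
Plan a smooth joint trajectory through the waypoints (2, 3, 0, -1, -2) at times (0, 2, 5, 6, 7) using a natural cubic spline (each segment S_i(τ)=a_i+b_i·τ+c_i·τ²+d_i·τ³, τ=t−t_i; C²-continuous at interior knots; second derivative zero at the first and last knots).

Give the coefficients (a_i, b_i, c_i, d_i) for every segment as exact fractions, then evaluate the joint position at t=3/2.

Δ: Δ0=1/2, Δ1=-1, Δ2=-1, Δ3=-1
row 1: diag=10, rhs=-9; c'=3/10, d'=-9/10
row 2: denom=8−3·3/10=71/10; d'=(0−3·-9/10)/(71/10)=27/71
row 3: denom=4−1·10/71=274/71; d'=(0−1·27/71)/(274/71)=-27/274
back: M3=-27/274
back: M2=27/71−10/71·-27/274=54/137
back: M1=-9/10−3/10·54/137=-279/274
M: M0=0, M1=-279/274, M2=54/137, M3=-27/274, M4=0
seg 0: a=2, c=M0/2=0, d=(M1−M0)/(6·2)=-93/1096, b=Δ0−h0·(2M0+M1)/6=115/137
seg 1: a=3, c=M1/2=-279/548, d=(M2−M1)/(6·3)=43/548, b=Δ1−h1·(2M1+M2)/6=-49/274
seg 2: a=0, c=M2/2=27/137, d=(M3−M2)/(6·1)=-45/548, b=Δ2−h2·(2M2+M3)/6=-611/548
seg 3: a=-1, c=M3/2=-27/548, d=(M4−M3)/(6·1)=9/548, b=Δ3−h3·(2M3+M4)/6=-265/274
t_q=3/2 → seg 0, τ=3/2; S=2+115/137·τ+0·τ²+-93/1096·τ³=26065/8768

  seg 0: a=2 b=115/137 c=0 d=-93/1096
  seg 1: a=3 b=-49/274 c=-279/548 d=43/548
  seg 2: a=0 b=-611/548 c=27/137 d=-45/548
  seg 3: a=-1 b=-265/274 c=-27/548 d=9/548
S(3/2) = 26065/8768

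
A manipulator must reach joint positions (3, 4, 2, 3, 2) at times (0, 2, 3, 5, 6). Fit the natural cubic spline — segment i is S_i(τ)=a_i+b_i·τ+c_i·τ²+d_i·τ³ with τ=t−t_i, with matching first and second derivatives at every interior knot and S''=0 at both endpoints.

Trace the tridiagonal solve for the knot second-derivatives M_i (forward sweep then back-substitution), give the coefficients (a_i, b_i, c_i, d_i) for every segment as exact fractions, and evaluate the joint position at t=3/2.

  seg 0: a=3 b=289/186 c=0 d=-49/186
  seg 1: a=4 b=-299/186 c=-49/31 d=221/186
  seg 2: a=2 b=-112/93 c=123/62 d=-421/744
  seg 3: a=3 b=-11/186 c=-175/124 d=175/372
S(3/2) = 2203/496

Δ: Δ0=1/2, Δ1=-2, Δ2=1/2, Δ3=-1
row 1: diag=6, rhs=-15; c'=1/6, d'=-5/2
row 2: denom=6−1·1/6=35/6; d'=(15−1·-5/2)/(35/6)=3
row 3: denom=6−2·12/35=186/35; d'=(-9−2·3)/(186/35)=-175/62
back: M3=-175/62
back: M2=3−12/35·-175/62=123/31
back: M1=-5/2−1/6·123/31=-98/31
M: M0=0, M1=-98/31, M2=123/31, M3=-175/62, M4=0
seg 0: a=3, c=M0/2=0, d=(M1−M0)/(6·2)=-49/186, b=Δ0−h0·(2M0+M1)/6=289/186
seg 1: a=4, c=M1/2=-49/31, d=(M2−M1)/(6·1)=221/186, b=Δ1−h1·(2M1+M2)/6=-299/186
seg 2: a=2, c=M2/2=123/62, d=(M3−M2)/(6·2)=-421/744, b=Δ2−h2·(2M2+M3)/6=-112/93
seg 3: a=3, c=M3/2=-175/124, d=(M4−M3)/(6·1)=175/372, b=Δ3−h3·(2M3+M4)/6=-11/186
t_q=3/2 → seg 0, τ=3/2; S=3+289/186·τ+0·τ²+-49/186·τ³=2203/496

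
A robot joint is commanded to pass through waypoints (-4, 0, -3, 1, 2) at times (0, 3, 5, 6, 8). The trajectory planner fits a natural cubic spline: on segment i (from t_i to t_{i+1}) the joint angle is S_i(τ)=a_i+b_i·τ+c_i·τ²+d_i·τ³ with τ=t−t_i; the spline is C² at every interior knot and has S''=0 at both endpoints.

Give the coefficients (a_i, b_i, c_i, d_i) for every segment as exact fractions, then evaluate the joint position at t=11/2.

Δ: Δ0=4/3, Δ1=-3/2, Δ2=4, Δ3=1/2
row 1: diag=10, rhs=-17; c'=1/5, d'=-17/10
row 2: denom=6−2·1/5=28/5; d'=(33−2·-17/10)/(28/5)=13/2
row 3: denom=6−1·5/28=163/28; d'=(-21−1·13/2)/(163/28)=-770/163
back: M3=-770/163
back: M2=13/2−5/28·-770/163=1197/163
back: M1=-17/10−1/5·1197/163=-1033/326
M: M0=0, M1=-1033/326, M2=1197/163, M3=-770/163, M4=0
seg 0: a=-4, c=M0/2=0, d=(M1−M0)/(6·3)=-1033/5868, b=Δ0−h0·(2M0+M1)/6=5707/1956
seg 1: a=0, c=M1/2=-1033/652, d=(M2−M1)/(6·2)=3427/3912, b=Δ1−h1·(2M1+M2)/6=-1795/978
seg 2: a=-3, c=M2/2=1197/326, d=(M3−M2)/(6·1)=-1967/978, b=Δ2−h2·(2M2+M3)/6=1144/489
seg 3: a=1, c=M3/2=-385/163, d=(M4−M3)/(6·2)=385/978, b=Δ3−h3·(2M3+M4)/6=3569/978
t_q=11/2 → seg 2, τ=1/2; S=-3+1144/489·τ+1197/326·τ²+-1967/978·τ³=-3035/2608

  seg 0: a=-4 b=5707/1956 c=0 d=-1033/5868
  seg 1: a=0 b=-1795/978 c=-1033/652 d=3427/3912
  seg 2: a=-3 b=1144/489 c=1197/326 d=-1967/978
  seg 3: a=1 b=3569/978 c=-385/163 d=385/978
S(11/2) = -3035/2608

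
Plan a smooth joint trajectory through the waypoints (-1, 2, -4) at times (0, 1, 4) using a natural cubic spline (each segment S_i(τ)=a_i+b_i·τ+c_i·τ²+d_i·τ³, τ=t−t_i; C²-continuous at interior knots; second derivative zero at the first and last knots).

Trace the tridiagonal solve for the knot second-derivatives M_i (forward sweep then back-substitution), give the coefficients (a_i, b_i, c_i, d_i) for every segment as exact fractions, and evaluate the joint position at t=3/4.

Δ: Δ0=3, Δ1=-2
row 1: diag=8, rhs=-30; c'=3/8, d'=-15/4
back: M1=-15/4
M: M0=0, M1=-15/4, M2=0
seg 0: a=-1, c=M0/2=0, d=(M1−M0)/(6·1)=-5/8, b=Δ0−h0·(2M0+M1)/6=29/8
seg 1: a=2, c=M1/2=-15/8, d=(M2−M1)/(6·3)=5/24, b=Δ1−h1·(2M1+M2)/6=7/4
t_q=3/4 → seg 0, τ=3/4; S=-1+29/8·τ+0·τ²+-5/8·τ³=745/512

  seg 0: a=-1 b=29/8 c=0 d=-5/8
  seg 1: a=2 b=7/4 c=-15/8 d=5/24
S(3/4) = 745/512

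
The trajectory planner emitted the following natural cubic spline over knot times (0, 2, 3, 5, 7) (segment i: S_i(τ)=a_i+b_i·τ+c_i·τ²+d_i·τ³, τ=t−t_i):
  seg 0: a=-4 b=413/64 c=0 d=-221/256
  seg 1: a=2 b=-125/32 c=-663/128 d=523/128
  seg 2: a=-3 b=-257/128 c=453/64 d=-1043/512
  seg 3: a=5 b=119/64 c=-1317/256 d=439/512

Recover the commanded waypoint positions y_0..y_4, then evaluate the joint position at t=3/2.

y_0 = S_0(0) = a_0 = -4
y_1 = S_1(0) = a_1 = 2
y_2 = S_2(0) = a_2 = -3
y_3 = S_3(0) = a_3 = 5
y_4 = S_3(2) = -5
t_q=3/2 is in segment 0 (τ=3/2); S_0(τ)=5665/2048

y_0=-4 y_1=2 y_2=-3 y_3=5 y_4=-5
S(3/2) = 5665/2048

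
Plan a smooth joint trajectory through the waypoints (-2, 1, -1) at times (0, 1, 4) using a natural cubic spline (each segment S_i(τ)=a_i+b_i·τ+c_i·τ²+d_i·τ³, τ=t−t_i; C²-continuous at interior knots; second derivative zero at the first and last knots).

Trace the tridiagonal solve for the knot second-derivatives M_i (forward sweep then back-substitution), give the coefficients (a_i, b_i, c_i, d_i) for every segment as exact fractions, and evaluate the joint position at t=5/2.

  seg 0: a=-2 b=83/24 c=0 d=-11/24
  seg 1: a=1 b=25/12 c=-11/8 d=11/72
S(5/2) = 99/64

Δ: Δ0=3, Δ1=-2/3
row 1: diag=8, rhs=-22; c'=3/8, d'=-11/4
back: M1=-11/4
M: M0=0, M1=-11/4, M2=0
seg 0: a=-2, c=M0/2=0, d=(M1−M0)/(6·1)=-11/24, b=Δ0−h0·(2M0+M1)/6=83/24
seg 1: a=1, c=M1/2=-11/8, d=(M2−M1)/(6·3)=11/72, b=Δ1−h1·(2M1+M2)/6=25/12
t_q=5/2 → seg 1, τ=3/2; S=1+25/12·τ+-11/8·τ²+11/72·τ³=99/64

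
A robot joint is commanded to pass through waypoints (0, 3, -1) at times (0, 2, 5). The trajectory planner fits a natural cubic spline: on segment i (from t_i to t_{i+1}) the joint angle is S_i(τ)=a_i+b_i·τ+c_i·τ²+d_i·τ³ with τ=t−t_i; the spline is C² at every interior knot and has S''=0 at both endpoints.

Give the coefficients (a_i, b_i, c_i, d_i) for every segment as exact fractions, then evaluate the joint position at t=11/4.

Δ: Δ0=3/2, Δ1=-4/3
row 1: diag=10, rhs=-17; c'=3/10, d'=-17/10
back: M1=-17/10
M: M0=0, M1=-17/10, M2=0
seg 0: a=0, c=M0/2=0, d=(M1−M0)/(6·2)=-17/120, b=Δ0−h0·(2M0+M1)/6=31/15
seg 1: a=3, c=M1/2=-17/20, d=(M2−M1)/(6·3)=17/180, b=Δ1−h1·(2M1+M2)/6=11/30
t_q=11/4 → seg 1, τ=3/4; S=3+11/30·τ+-17/20·τ²+17/180·τ³=3631/1280

  seg 0: a=0 b=31/15 c=0 d=-17/120
  seg 1: a=3 b=11/30 c=-17/20 d=17/180
S(11/4) = 3631/1280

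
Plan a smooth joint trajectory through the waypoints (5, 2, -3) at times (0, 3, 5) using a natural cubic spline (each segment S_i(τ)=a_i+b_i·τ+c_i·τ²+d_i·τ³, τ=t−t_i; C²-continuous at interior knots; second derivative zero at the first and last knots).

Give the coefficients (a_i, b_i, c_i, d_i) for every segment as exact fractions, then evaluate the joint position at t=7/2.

Δ: Δ0=-1, Δ1=-5/2
row 1: diag=10, rhs=-9; c'=1/5, d'=-9/10
back: M1=-9/10
M: M0=0, M1=-9/10, M2=0
seg 0: a=5, c=M0/2=0, d=(M1−M0)/(6·3)=-1/20, b=Δ0−h0·(2M0+M1)/6=-11/20
seg 1: a=2, c=M1/2=-9/20, d=(M2−M1)/(6·2)=3/40, b=Δ1−h1·(2M1+M2)/6=-19/10
t_q=7/2 → seg 1, τ=1/2; S=2+-19/10·τ+-9/20·τ²+3/40·τ³=303/320

  seg 0: a=5 b=-11/20 c=0 d=-1/20
  seg 1: a=2 b=-19/10 c=-9/20 d=3/40
S(7/2) = 303/320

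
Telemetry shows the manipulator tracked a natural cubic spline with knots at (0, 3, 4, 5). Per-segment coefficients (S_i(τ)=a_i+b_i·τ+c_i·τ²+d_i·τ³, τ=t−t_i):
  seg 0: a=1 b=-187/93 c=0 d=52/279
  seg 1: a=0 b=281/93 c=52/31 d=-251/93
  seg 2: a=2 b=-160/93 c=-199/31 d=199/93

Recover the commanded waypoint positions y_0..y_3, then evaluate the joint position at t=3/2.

y_0 = S_0(0) = a_0 = 1
y_1 = S_1(0) = a_1 = 0
y_2 = S_2(0) = a_2 = 2
y_3 = S_2(1) = -4
t_q=3/2 is in segment 0 (τ=3/2); S_0(τ)=-43/31

y_0=1 y_1=0 y_2=2 y_3=-4
S(3/2) = -43/31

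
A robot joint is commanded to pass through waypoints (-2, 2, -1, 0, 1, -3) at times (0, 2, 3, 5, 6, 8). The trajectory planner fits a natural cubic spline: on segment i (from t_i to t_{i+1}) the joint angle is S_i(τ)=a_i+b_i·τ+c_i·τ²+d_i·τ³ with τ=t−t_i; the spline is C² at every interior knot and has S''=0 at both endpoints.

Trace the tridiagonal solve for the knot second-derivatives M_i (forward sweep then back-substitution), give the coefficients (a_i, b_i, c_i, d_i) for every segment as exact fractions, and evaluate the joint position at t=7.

Δ: Δ0=2, Δ1=-3, Δ2=1/2, Δ3=1, Δ4=-2
row 1: diag=6, rhs=-30; c'=1/6, d'=-5
row 2: denom=6−1·1/6=35/6; d'=(21−1·-5)/(35/6)=156/35
row 3: denom=6−2·12/35=186/35; d'=(3−2·156/35)/(186/35)=-69/62
row 4: denom=6−1·35/186=1081/186; d'=(-18−1·-69/62)/(1081/186)=-3141/1081
back: M4=-3141/1081
back: M3=-69/62−35/186·-3141/1081=-612/1081
back: M2=156/35−12/35·-612/1081=5028/1081
back: M1=-5−1/6·5028/1081=-6243/1081
M: M0=0, M1=-6243/1081, M2=5028/1081, M3=-612/1081, M4=-3141/1081, M5=0
seg 0: a=-2, c=M0/2=0, d=(M1−M0)/(6·2)=-2081/4324, b=Δ0−h0·(2M0+M1)/6=4243/1081
seg 1: a=2, c=M1/2=-6243/2162, d=(M2−M1)/(6·1)=3757/2162, b=Δ1−h1·(2M1+M2)/6=-2000/1081
seg 2: a=-1, c=M2/2=2514/1081, d=(M3−M2)/(6·2)=-10/23, b=Δ2−h2·(2M2+M3)/6=-5215/2162
seg 3: a=0, c=M3/2=-306/1081, d=(M4−M3)/(6·1)=-843/2162, b=Δ3−h3·(2M3+M4)/6=3617/2162
seg 4: a=1, c=M4/2=-3141/2162, d=(M5−M4)/(6·2)=1047/4324, b=Δ4−h4·(2M4+M5)/6=-68/1081
t_q=7 → seg 4, τ=1; S=1+-68/1081·τ+-3141/2162·τ²+1047/4324·τ³=-1183/4324

  seg 0: a=-2 b=4243/1081 c=0 d=-2081/4324
  seg 1: a=2 b=-2000/1081 c=-6243/2162 d=3757/2162
  seg 2: a=-1 b=-5215/2162 c=2514/1081 d=-10/23
  seg 3: a=0 b=3617/2162 c=-306/1081 d=-843/2162
  seg 4: a=1 b=-68/1081 c=-3141/2162 d=1047/4324
S(7) = -1183/4324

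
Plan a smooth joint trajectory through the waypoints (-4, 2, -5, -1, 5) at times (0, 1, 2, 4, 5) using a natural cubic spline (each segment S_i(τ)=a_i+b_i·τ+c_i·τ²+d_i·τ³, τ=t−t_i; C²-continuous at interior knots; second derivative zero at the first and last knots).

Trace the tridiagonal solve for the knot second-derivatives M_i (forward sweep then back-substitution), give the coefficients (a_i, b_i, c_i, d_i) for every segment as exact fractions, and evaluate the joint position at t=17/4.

  seg 0: a=-4 b=597/61 c=0 d=-231/61
  seg 1: a=2 b=-96/61 c=-693/61 d=362/61
  seg 2: a=-5 b=-396/61 c=393/61 d=-67/61
  seg 3: a=-1 b=372/61 c=-9/61 d=3/61
S(17/4) = 2015/3904

Δ: Δ0=6, Δ1=-7, Δ2=2, Δ3=6
row 1: diag=4, rhs=-78; c'=1/4, d'=-39/2
row 2: denom=6−1·1/4=23/4; d'=(54−1·-39/2)/(23/4)=294/23
row 3: denom=6−2·8/23=122/23; d'=(24−2·294/23)/(122/23)=-18/61
back: M3=-18/61
back: M2=294/23−8/23·-18/61=786/61
back: M1=-39/2−1/4·786/61=-1386/61
M: M0=0, M1=-1386/61, M2=786/61, M3=-18/61, M4=0
seg 0: a=-4, c=M0/2=0, d=(M1−M0)/(6·1)=-231/61, b=Δ0−h0·(2M0+M1)/6=597/61
seg 1: a=2, c=M1/2=-693/61, d=(M2−M1)/(6·1)=362/61, b=Δ1−h1·(2M1+M2)/6=-96/61
seg 2: a=-5, c=M2/2=393/61, d=(M3−M2)/(6·2)=-67/61, b=Δ2−h2·(2M2+M3)/6=-396/61
seg 3: a=-1, c=M3/2=-9/61, d=(M4−M3)/(6·1)=3/61, b=Δ3−h3·(2M3+M4)/6=372/61
t_q=17/4 → seg 3, τ=1/4; S=-1+372/61·τ+-9/61·τ²+3/61·τ³=2015/3904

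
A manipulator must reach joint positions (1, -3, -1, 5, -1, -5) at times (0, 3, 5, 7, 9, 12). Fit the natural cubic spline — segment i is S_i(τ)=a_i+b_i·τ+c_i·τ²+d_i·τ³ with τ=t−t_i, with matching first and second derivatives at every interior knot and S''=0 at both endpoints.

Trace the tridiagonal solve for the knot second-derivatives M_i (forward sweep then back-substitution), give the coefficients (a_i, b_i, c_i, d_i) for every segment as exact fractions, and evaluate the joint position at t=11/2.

  seg 0: a=1 b=-37/21 c=0 d=1/21
  seg 1: a=-3 b=-10/21 c=3/7 d=13/84
  seg 2: a=-1 b=65/21 c=19/14 d=-59/84
  seg 3: a=5 b=2/21 c=-20/7 d=55/84
  seg 4: a=-1 b=-73/21 c=15/14 d=-5/42
S(11/2) = 179/224

Δ: Δ0=-4/3, Δ1=1, Δ2=3, Δ3=-3, Δ4=-4/3
row 1: diag=10, rhs=14; c'=1/5, d'=7/5
row 2: denom=8−2·1/5=38/5; d'=(12−2·7/5)/(38/5)=23/19
row 3: denom=8−2·5/19=142/19; d'=(-36−2·23/19)/(142/19)=-365/71
row 4: denom=10−2·19/71=672/71; d'=(10−2·-365/71)/(672/71)=15/7
back: M4=15/7
back: M3=-365/71−19/71·15/7=-40/7
back: M2=23/19−5/19·-40/7=19/7
back: M1=7/5−1/5·19/7=6/7
M: M0=0, M1=6/7, M2=19/7, M3=-40/7, M4=15/7, M5=0
seg 0: a=1, c=M0/2=0, d=(M1−M0)/(6·3)=1/21, b=Δ0−h0·(2M0+M1)/6=-37/21
seg 1: a=-3, c=M1/2=3/7, d=(M2−M1)/(6·2)=13/84, b=Δ1−h1·(2M1+M2)/6=-10/21
seg 2: a=-1, c=M2/2=19/14, d=(M3−M2)/(6·2)=-59/84, b=Δ2−h2·(2M2+M3)/6=65/21
seg 3: a=5, c=M3/2=-20/7, d=(M4−M3)/(6·2)=55/84, b=Δ3−h3·(2M3+M4)/6=2/21
seg 4: a=-1, c=M4/2=15/14, d=(M5−M4)/(6·3)=-5/42, b=Δ4−h4·(2M4+M5)/6=-73/21
t_q=11/2 → seg 2, τ=1/2; S=-1+65/21·τ+19/14·τ²+-59/84·τ³=179/224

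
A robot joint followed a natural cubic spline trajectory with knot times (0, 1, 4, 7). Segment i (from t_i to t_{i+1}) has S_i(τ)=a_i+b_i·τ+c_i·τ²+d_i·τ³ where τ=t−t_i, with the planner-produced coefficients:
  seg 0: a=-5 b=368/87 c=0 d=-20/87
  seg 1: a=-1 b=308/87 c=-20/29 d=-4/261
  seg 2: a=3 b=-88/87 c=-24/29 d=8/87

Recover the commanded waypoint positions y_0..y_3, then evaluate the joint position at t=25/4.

y_0=-5 y_1=-1 y_2=3 y_3=-5
S(25/4) = -561/232

y_0 = S_0(0) = a_0 = -5
y_1 = S_1(0) = a_1 = -1
y_2 = S_2(0) = a_2 = 3
y_3 = S_2(3) = -5
t_q=25/4 is in segment 2 (τ=9/4); S_2(τ)=-561/232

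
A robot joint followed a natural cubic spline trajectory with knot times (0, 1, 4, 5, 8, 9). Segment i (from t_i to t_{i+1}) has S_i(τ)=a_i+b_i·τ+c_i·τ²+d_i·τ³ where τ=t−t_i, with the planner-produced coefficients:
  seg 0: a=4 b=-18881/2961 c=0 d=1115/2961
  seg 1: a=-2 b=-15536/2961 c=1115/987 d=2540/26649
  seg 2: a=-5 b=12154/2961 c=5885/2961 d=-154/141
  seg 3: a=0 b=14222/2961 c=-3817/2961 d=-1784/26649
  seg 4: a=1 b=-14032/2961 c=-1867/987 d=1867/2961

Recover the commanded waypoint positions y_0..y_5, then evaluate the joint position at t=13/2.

y_0 = S_0(0) = a_0 = 4
y_1 = S_1(0) = a_1 = -2
y_2 = S_2(0) = a_2 = -5
y_3 = S_3(0) = a_3 = 0
y_4 = S_4(0) = a_4 = 1
y_5 = S_4(1) = -5
t_q=13/2 is in segment 3 (τ=3/2); S_3(τ)=5367/1316

y_0=4 y_1=-2 y_2=-5 y_3=0 y_4=1 y_5=-5
S(13/2) = 5367/1316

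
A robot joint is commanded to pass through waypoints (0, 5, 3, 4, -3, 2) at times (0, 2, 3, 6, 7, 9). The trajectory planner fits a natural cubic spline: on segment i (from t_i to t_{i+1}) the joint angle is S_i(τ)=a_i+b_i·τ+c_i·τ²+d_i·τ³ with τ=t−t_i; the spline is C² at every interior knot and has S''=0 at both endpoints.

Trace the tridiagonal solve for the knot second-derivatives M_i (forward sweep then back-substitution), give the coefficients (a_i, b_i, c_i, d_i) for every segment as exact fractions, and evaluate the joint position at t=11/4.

  seg 0: a=0 b=9781/2262 c=0 d=-2063/4524
  seg 1: a=5 b=-2597/2262 c=-2063/754 d=2131/1131
  seg 2: a=3 b=-2189/2262 c=2199/754 d=-24/29
  seg 3: a=4 b=-13151/2262 c=-3417/754 d=3784/1131
  seg 4: a=-3 b=-10949/2262 c=4151/754 d=-4151/4524
S(11/4) = 81909/24128

Δ: Δ0=5/2, Δ1=-2, Δ2=1/3, Δ3=-7, Δ4=5/2
row 1: diag=6, rhs=-27; c'=1/6, d'=-9/2
row 2: denom=8−1·1/6=47/6; d'=(14−1·-9/2)/(47/6)=111/47
row 3: denom=8−3·18/47=322/47; d'=(-44−3·111/47)/(322/47)=-343/46
row 4: denom=6−1·47/322=1885/322; d'=(57−1·-343/46)/(1885/322)=4151/377
back: M4=4151/377
back: M3=-343/46−47/322·4151/377=-3417/377
back: M2=111/47−18/47·-3417/377=2199/377
back: M1=-9/2−1/6·2199/377=-2063/377
M: M0=0, M1=-2063/377, M2=2199/377, M3=-3417/377, M4=4151/377, M5=0
seg 0: a=0, c=M0/2=0, d=(M1−M0)/(6·2)=-2063/4524, b=Δ0−h0·(2M0+M1)/6=9781/2262
seg 1: a=5, c=M1/2=-2063/754, d=(M2−M1)/(6·1)=2131/1131, b=Δ1−h1·(2M1+M2)/6=-2597/2262
seg 2: a=3, c=M2/2=2199/754, d=(M3−M2)/(6·3)=-24/29, b=Δ2−h2·(2M2+M3)/6=-2189/2262
seg 3: a=4, c=M3/2=-3417/754, d=(M4−M3)/(6·1)=3784/1131, b=Δ3−h3·(2M3+M4)/6=-13151/2262
seg 4: a=-3, c=M4/2=4151/754, d=(M5−M4)/(6·2)=-4151/4524, b=Δ4−h4·(2M4+M5)/6=-10949/2262
t_q=11/4 → seg 1, τ=3/4; S=5+-2597/2262·τ+-2063/754·τ²+2131/1131·τ³=81909/24128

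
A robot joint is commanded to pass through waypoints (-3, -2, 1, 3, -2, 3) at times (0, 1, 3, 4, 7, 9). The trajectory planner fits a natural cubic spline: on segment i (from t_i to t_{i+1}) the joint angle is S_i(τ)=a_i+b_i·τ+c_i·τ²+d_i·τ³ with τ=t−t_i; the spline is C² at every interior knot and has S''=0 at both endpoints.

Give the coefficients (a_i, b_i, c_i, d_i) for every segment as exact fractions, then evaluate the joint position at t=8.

Δ: Δ0=1, Δ1=3/2, Δ2=2, Δ3=-5/3, Δ4=5/2
row 1: diag=6, rhs=3; c'=1/3, d'=1/2
row 2: denom=6−2·1/3=16/3; d'=(3−2·1/2)/(16/3)=3/8
row 3: denom=8−1·3/16=125/16; d'=(-22−1·3/8)/(125/16)=-358/125
row 4: denom=10−3·48/125=1106/125; d'=(25−3·-358/125)/(1106/125)=4199/1106
back: M4=4199/1106
back: M3=-358/125−48/125·4199/1106=-2390/553
back: M2=3/8−3/16·-2390/553=1311/1106
back: M1=1/2−1/3·1311/1106=58/553
M: M0=0, M1=58/553, M2=1311/1106, M3=-2390/553, M4=4199/1106, M5=0
seg 0: a=-3, c=M0/2=0, d=(M1−M0)/(6·1)=29/1659, b=Δ0−h0·(2M0+M1)/6=1630/1659
seg 1: a=-2, c=M1/2=29/553, d=(M2−M1)/(6·2)=1195/13272, b=Δ1−h1·(2M1+M2)/6=1717/1659
seg 2: a=1, c=M2/2=1311/2212, d=(M3−M2)/(6·1)=-6091/6636, b=Δ2−h2·(2M2+M3)/6=7715/3318
seg 3: a=3, c=M3/2=-1195/553, d=(M4−M3)/(6·3)=2993/6636, b=Δ3−h3·(2M3+M4)/6=5023/6636
seg 4: a=-2, c=M4/2=4199/2212, d=(M5−M4)/(6·2)=-4199/13272, b=Δ4−h4·(2M4+M5)/6=-103/3318
t_q=8 → seg 4, τ=1; S=-2+-103/3318·τ+4199/2212·τ²+-4199/13272·τ³=-1987/4424

  seg 0: a=-3 b=1630/1659 c=0 d=29/1659
  seg 1: a=-2 b=1717/1659 c=29/553 d=1195/13272
  seg 2: a=1 b=7715/3318 c=1311/2212 d=-6091/6636
  seg 3: a=3 b=5023/6636 c=-1195/553 d=2993/6636
  seg 4: a=-2 b=-103/3318 c=4199/2212 d=-4199/13272
S(8) = -1987/4424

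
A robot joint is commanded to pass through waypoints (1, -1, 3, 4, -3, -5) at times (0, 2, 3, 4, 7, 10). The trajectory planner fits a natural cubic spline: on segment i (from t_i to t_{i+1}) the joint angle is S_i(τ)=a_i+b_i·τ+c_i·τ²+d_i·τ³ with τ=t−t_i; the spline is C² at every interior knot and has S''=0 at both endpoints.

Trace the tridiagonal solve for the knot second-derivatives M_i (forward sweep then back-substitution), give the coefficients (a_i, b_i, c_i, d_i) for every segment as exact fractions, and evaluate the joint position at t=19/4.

Δ: Δ0=-1, Δ1=4, Δ2=1, Δ3=-7/3, Δ4=-2/3
row 1: diag=6, rhs=30; c'=1/6, d'=5
row 2: denom=4−1·1/6=23/6; d'=(-18−1·5)/(23/6)=-6
row 3: denom=8−1·6/23=178/23; d'=(-20−1·-6)/(178/23)=-161/89
row 4: denom=12−3·69/178=1929/178; d'=(10−3·-161/89)/(1929/178)=2746/1929
back: M4=2746/1929
back: M3=-161/89−69/178·2746/1929=-1518/643
back: M2=-6−6/23·-1518/643=-3462/643
back: M1=5−1/6·-3462/643=3792/643
M: M0=0, M1=3792/643, M2=-3462/643, M3=-1518/643, M4=2746/1929, M5=0
seg 0: a=1, c=M0/2=0, d=(M1−M0)/(6·2)=316/643, b=Δ0−h0·(2M0+M1)/6=-1907/643
seg 1: a=-1, c=M1/2=1896/643, d=(M2−M1)/(6·1)=-1209/643, b=Δ1−h1·(2M1+M2)/6=1885/643
seg 2: a=3, c=M2/2=-1731/643, d=(M3−M2)/(6·1)=324/643, b=Δ2−h2·(2M2+M3)/6=2050/643
seg 3: a=4, c=M3/2=-759/643, d=(M4−M3)/(6·3)=3650/17361, b=Δ3−h3·(2M3+M4)/6=-440/643
seg 4: a=-3, c=M4/2=1373/1929, d=(M5−M4)/(6·3)=-1373/17361, b=Δ4−h4·(2M4+M5)/6=-1344/643
t_q=19/4 → seg 3, τ=3/4; S=4+-440/643·τ+-759/643·τ²+3650/17361·τ³=59907/20576

  seg 0: a=1 b=-1907/643 c=0 d=316/643
  seg 1: a=-1 b=1885/643 c=1896/643 d=-1209/643
  seg 2: a=3 b=2050/643 c=-1731/643 d=324/643
  seg 3: a=4 b=-440/643 c=-759/643 d=3650/17361
  seg 4: a=-3 b=-1344/643 c=1373/1929 d=-1373/17361
S(19/4) = 59907/20576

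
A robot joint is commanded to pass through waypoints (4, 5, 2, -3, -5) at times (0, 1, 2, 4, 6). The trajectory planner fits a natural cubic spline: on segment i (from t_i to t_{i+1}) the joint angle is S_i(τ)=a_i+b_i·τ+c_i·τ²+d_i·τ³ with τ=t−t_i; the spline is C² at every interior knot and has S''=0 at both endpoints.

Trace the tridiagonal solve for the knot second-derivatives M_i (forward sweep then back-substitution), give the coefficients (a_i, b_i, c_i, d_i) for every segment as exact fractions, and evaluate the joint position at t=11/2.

  seg 0: a=4 b=115/56 c=0 d=-59/56
  seg 1: a=5 b=-31/28 c=-177/56 d=71/56
  seg 2: a=2 b=-29/8 c=9/14 d=-9/224
  seg 3: a=-3 b=-43/28 c=45/112 d=-15/224
S(11/2) = -8289/1792

Δ: Δ0=1, Δ1=-3, Δ2=-5/2, Δ3=-1
row 1: diag=4, rhs=-24; c'=1/4, d'=-6
row 2: denom=6−1·1/4=23/4; d'=(3−1·-6)/(23/4)=36/23
row 3: denom=8−2·8/23=168/23; d'=(9−2·36/23)/(168/23)=45/56
back: M3=45/56
back: M2=36/23−8/23·45/56=9/7
back: M1=-6−1/4·9/7=-177/28
M: M0=0, M1=-177/28, M2=9/7, M3=45/56, M4=0
seg 0: a=4, c=M0/2=0, d=(M1−M0)/(6·1)=-59/56, b=Δ0−h0·(2M0+M1)/6=115/56
seg 1: a=5, c=M1/2=-177/56, d=(M2−M1)/(6·1)=71/56, b=Δ1−h1·(2M1+M2)/6=-31/28
seg 2: a=2, c=M2/2=9/14, d=(M3−M2)/(6·2)=-9/224, b=Δ2−h2·(2M2+M3)/6=-29/8
seg 3: a=-3, c=M3/2=45/112, d=(M4−M3)/(6·2)=-15/224, b=Δ3−h3·(2M3+M4)/6=-43/28
t_q=11/2 → seg 3, τ=3/2; S=-3+-43/28·τ+45/112·τ²+-15/224·τ³=-8289/1792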